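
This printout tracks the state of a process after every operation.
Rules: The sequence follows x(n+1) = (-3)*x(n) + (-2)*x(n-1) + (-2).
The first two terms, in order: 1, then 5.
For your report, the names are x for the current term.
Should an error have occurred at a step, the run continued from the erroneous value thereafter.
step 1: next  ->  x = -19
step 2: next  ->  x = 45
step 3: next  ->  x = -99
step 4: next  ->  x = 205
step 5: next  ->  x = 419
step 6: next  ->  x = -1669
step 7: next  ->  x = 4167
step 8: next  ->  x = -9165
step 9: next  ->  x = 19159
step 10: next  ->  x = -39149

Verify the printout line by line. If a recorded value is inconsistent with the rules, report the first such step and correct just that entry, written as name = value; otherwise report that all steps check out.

step 5, x = -419

1. x = -3*(5) + (-2)*(1) + (-2) = -19 (agrees with the printout)
2. x = -3*(-19) + (-2)*(5) + (-2) = 45 (agrees with the printout)
3. x = -3*(45) + (-2)*(-19) + (-2) = -99 (in agreement)
4. x = -3*(-99) + (-2)*(45) + (-2) = 205 (same as recorded)
5. x = -3*(205) + (-2)*(-99) + (-2) = -419 (the recorded entry deviates here)
Step 5 is the first one off; corrected, x = -419.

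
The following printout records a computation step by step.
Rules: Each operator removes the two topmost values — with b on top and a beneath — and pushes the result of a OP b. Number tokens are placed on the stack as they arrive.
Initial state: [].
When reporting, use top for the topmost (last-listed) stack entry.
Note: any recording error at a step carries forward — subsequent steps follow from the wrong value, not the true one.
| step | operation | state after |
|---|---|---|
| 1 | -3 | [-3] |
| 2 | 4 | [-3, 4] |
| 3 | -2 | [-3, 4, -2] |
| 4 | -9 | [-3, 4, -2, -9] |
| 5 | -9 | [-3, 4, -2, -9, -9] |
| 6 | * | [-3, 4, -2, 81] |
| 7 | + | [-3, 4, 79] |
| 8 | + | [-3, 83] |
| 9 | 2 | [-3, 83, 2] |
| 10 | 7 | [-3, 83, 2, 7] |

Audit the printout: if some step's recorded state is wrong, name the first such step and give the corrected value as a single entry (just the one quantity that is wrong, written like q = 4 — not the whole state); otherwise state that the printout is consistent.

no error

Recomputing the run from the initial state:
step 1: [-3]
step 2: [-3, 4]
step 3: [-3, 4, -2]
step 4: [-3, 4, -2, -9]
step 5: [-3, 4, -2, -9, -9]
step 6: [-3, 4, -2, 81]
step 7: [-3, 4, 79]
step 8: [-3, 83]
step 9: [-3, 83, 2]
step 10: [-3, 83, 2, 7]
This matches the printout at every step.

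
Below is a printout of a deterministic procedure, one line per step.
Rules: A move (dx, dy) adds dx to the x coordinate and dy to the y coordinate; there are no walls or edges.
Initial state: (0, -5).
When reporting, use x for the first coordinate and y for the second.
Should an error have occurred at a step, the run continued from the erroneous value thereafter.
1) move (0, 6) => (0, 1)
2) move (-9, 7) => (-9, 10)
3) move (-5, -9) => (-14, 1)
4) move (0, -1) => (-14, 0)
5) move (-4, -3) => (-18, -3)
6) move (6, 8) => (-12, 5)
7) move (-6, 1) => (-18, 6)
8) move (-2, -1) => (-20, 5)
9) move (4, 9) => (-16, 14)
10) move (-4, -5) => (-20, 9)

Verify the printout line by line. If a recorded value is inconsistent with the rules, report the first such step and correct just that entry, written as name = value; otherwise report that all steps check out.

step 2, y = 8

step 1: x = 0 + (0) = 0, y = -5 + (6) = 1 -> confirmed correct
step 2: x = 0 + (-9) = -9, y = 1 + (7) = 8 -> not what was recorded
Conclusion: step 2 carries the first error; the entry should be y = 8.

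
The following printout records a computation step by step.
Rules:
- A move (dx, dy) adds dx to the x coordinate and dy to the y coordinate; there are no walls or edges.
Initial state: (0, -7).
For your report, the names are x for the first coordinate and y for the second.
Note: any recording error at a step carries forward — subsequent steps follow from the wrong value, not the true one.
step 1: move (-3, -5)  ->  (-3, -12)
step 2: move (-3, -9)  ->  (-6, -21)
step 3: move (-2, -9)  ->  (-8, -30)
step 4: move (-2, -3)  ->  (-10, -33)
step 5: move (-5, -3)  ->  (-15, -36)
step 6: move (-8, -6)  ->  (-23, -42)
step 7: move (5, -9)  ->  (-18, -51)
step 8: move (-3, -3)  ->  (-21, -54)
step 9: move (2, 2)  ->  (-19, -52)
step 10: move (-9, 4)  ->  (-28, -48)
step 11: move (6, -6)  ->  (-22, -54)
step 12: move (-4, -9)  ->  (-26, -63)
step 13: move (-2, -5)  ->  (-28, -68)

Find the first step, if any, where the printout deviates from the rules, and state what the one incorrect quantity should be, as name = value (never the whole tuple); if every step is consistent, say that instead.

no error

Step 1: x = 0 + (-3) = -3, y = -7 + (-5) = -12 — verified.
Step 2: x = -3 + (-3) = -6, y = -12 + (-9) = -21 — verified.
Step 3: x = -6 + (-2) = -8, y = -21 + (-9) = -30 — matches.
Step 4: x = -8 + (-2) = -10, y = -30 + (-3) = -33 — consistent with the printout.
Step 5: x = -10 + (-5) = -15, y = -33 + (-3) = -36 — matches.
Step 6: x = -15 + (-8) = -23, y = -36 + (-6) = -42 — agrees with the printout.
Step 7: x = -23 + (5) = -18, y = -42 + (-9) = -51 — agrees with the printout.
Step 8: x = -18 + (-3) = -21, y = -51 + (-3) = -54 — matches.
Step 9: x = -21 + (2) = -19, y = -54 + (2) = -52 — verified.
Step 10: x = -19 + (-9) = -28, y = -52 + (4) = -48 — exactly as logged.
Step 11: x = -28 + (6) = -22, y = -48 + (-6) = -54 — consistent with the printout.
Step 12: x = -22 + (-4) = -26, y = -54 + (-9) = -63 — verified.
Step 13: x = -26 + (-2) = -28, y = -63 + (-5) = -68 — verified.
The recomputation confirms every line.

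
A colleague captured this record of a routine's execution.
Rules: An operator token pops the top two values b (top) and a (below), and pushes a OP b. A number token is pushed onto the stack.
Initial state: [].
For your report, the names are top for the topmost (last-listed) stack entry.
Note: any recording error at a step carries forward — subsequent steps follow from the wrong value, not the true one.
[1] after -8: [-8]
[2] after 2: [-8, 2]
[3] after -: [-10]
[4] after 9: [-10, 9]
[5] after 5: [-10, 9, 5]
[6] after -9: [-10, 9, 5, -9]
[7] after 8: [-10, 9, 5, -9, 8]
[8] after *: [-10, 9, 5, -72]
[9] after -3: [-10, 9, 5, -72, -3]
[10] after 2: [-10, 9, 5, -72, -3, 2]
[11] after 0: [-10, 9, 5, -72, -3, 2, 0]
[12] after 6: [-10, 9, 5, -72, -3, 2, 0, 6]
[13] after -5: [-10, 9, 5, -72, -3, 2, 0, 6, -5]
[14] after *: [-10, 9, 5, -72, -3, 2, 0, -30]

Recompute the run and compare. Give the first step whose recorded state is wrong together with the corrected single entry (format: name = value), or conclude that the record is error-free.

no error

1. push -8: top = -8 (no discrepancy)
2. push 2: top = 2 (consistent with the record)
3. -8 - 2 = -10 (confirmed correct)
4. push 9: top = 9 (no discrepancy)
5. push 5: top = 5 (verified)
6. push -9: top = -9 (matches)
7. push 8: top = 8 (exactly as logged)
8. -9 * 8 = -72 (confirmed correct)
9. push -3: top = -3 (in agreement)
10. push 2: top = 2 (no discrepancy)
11. push 0: top = 0 (confirmed correct)
12. push 6: top = 6 (no discrepancy)
13. push -5: top = -5 (checks out)
14. 6 * -5 = -30 (consistent with the record)
The whole run recomputes cleanly — no discrepancies.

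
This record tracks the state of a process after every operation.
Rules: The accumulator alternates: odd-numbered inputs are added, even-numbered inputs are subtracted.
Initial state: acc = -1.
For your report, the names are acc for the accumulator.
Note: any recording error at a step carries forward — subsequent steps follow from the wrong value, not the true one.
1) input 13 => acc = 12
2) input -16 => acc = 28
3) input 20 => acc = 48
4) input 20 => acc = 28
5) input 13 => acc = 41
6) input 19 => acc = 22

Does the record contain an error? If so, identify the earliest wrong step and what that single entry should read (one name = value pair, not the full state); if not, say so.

Recomputing the run from the initial state:
step 1: acc = 12
step 2: acc = 28
step 3: acc = 48
step 4: acc = 28
step 5: acc = 41
step 6: acc = 22
This matches the record at every step.

no error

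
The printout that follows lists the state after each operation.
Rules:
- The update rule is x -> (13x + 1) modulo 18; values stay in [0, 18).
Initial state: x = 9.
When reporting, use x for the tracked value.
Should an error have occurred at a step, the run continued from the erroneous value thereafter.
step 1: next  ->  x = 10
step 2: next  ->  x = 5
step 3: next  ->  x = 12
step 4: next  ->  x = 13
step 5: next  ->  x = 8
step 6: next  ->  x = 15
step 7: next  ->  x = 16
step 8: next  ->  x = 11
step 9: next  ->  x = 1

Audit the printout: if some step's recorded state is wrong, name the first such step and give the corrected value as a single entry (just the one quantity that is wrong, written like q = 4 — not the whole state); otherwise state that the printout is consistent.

Recomputing the run from the initial state:
step 1: x = 10
step 2: x = 5
step 3: x = 12
step 4: x = 13
step 5: x = 8
step 6: x = 15
step 7: x = 16
step 8: x = 11
step 9: x = 0
The first disagreement with the printout is at step 9, where the value should be x = 0.

step 9, x = 0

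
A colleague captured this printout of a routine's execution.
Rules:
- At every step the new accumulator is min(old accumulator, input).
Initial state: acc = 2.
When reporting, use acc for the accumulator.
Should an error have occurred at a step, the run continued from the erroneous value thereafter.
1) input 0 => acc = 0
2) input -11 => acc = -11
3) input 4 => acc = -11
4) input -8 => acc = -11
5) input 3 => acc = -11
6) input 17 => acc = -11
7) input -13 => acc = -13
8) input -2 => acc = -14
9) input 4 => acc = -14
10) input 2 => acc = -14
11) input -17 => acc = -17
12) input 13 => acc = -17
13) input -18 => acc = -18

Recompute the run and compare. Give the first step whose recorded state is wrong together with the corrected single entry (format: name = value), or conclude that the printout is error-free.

Recomputing the run from the initial state:
step 1: acc = 0
step 2: acc = -11
step 3: acc = -11
step 4: acc = -11
step 5: acc = -11
step 6: acc = -11
step 7: acc = -13
step 8: acc = -13
step 9: acc = -13
step 10: acc = -13
step 11: acc = -17
step 12: acc = -17
step 13: acc = -18
The first disagreement with the printout is at step 8, where the value should be acc = -13.

step 8, acc = -13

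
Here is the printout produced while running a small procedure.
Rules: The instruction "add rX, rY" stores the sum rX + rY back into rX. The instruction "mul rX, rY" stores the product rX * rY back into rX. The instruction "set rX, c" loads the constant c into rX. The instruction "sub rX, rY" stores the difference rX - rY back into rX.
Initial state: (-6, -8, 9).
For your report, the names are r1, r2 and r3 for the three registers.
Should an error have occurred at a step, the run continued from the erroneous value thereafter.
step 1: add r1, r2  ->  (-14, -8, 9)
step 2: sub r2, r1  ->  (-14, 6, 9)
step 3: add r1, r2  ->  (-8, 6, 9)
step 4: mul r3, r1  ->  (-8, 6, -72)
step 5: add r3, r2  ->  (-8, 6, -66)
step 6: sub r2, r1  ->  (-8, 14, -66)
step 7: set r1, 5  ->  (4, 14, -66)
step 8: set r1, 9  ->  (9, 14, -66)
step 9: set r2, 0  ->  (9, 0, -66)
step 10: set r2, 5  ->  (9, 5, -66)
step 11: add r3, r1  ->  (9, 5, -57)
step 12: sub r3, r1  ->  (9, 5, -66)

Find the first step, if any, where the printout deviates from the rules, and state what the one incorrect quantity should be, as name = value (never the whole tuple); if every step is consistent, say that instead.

step 7, r1 = 5

step 1: r1 = -6 + -8 = -14 -> agrees with the printout
step 2: r2 = -8 - -14 = 6 -> no discrepancy
step 3: r1 = -14 + 6 = -8 -> exactly as logged
step 4: r3 = 9 * -8 = -72 -> in agreement
step 5: r3 = -72 + 6 = -66 -> confirmed correct
step 6: r2 = 6 - -8 = 14 -> exactly as logged
step 7: r1 = 5 -> the printout disagrees here
Step 7 is the first one off; corrected, r1 = 5.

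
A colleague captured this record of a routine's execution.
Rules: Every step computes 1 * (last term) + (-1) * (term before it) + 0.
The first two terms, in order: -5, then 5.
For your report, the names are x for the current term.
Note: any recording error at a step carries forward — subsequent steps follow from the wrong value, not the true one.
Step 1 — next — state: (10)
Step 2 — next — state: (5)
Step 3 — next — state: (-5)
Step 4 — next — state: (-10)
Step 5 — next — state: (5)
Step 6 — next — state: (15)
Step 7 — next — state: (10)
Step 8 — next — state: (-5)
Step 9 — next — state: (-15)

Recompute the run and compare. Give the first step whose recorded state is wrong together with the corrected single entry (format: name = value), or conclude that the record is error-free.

Recomputing the run from the initial state:
step 1: x = 10
step 2: x = 5
step 3: x = -5
step 4: x = -10
step 5: x = -5
step 6: x = 5
step 7: x = 10
step 8: x = 5
step 9: x = -5
The first disagreement with the record is at step 5, where the value should be x = -5.

step 5, x = -5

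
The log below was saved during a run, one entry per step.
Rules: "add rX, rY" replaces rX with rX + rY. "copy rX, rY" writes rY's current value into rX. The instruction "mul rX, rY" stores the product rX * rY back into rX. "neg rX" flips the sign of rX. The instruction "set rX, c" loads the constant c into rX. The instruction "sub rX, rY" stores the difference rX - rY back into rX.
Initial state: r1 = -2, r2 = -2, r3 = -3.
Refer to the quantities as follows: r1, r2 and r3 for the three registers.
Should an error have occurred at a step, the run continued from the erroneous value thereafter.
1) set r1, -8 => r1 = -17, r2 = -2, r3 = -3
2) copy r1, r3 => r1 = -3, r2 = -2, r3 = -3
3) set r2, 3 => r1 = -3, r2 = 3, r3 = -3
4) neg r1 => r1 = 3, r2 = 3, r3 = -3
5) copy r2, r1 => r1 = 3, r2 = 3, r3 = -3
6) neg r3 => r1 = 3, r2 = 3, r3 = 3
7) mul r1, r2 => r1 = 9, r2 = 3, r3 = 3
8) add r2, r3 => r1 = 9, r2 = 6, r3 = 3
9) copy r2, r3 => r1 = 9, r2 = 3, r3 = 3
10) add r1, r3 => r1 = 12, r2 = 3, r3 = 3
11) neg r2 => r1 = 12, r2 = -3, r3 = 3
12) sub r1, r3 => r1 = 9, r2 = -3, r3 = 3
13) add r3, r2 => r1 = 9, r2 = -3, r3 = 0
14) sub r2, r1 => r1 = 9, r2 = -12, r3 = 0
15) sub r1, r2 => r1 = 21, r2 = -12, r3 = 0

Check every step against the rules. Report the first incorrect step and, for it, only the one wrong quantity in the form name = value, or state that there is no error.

step 1, r1 = -8

1. r1 = -8 (the recorded entry deviates here)
First deviation found at step 1; the corrected entry is r1 = -8.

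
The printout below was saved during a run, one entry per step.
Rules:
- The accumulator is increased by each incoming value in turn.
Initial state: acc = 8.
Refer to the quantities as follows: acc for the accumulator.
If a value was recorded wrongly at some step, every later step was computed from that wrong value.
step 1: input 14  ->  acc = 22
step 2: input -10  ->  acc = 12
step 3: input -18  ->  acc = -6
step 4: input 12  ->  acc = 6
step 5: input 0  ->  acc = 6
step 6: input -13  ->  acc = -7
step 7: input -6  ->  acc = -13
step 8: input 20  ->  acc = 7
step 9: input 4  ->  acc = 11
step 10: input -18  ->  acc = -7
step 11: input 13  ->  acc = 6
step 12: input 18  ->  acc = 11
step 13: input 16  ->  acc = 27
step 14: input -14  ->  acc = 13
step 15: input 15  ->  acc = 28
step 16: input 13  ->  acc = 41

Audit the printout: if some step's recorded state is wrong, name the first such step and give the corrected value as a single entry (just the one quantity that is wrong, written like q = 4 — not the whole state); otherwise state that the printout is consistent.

Recomputing the run from the initial state:
step 1: acc = 22
step 2: acc = 12
step 3: acc = -6
step 4: acc = 6
step 5: acc = 6
step 6: acc = -7
step 7: acc = -13
step 8: acc = 7
step 9: acc = 11
step 10: acc = -7
step 11: acc = 6
step 12: acc = 24
step 13: acc = 40
step 14: acc = 26
step 15: acc = 41
step 16: acc = 54
The first disagreement with the printout is at step 12, where the value should be acc = 24.

step 12, acc = 24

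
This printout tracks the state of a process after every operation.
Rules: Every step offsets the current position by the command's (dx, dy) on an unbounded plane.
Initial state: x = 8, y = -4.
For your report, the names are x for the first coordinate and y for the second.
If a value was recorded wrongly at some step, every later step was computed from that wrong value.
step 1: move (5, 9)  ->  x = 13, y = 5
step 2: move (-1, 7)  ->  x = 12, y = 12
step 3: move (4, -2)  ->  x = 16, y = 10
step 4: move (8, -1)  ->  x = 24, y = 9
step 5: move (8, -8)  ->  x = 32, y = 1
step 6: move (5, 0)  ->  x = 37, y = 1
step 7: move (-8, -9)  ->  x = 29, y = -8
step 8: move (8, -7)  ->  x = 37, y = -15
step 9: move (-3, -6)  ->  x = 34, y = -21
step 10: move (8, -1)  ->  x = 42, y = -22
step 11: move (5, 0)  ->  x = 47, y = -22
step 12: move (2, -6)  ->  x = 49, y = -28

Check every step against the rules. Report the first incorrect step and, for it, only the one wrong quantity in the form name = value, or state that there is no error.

Recomputing the run from the initial state:
step 1: x = 13, y = 5
step 2: x = 12, y = 12
step 3: x = 16, y = 10
step 4: x = 24, y = 9
step 5: x = 32, y = 1
step 6: x = 37, y = 1
step 7: x = 29, y = -8
step 8: x = 37, y = -15
step 9: x = 34, y = -21
step 10: x = 42, y = -22
step 11: x = 47, y = -22
step 12: x = 49, y = -28
This matches the printout at every step.

no error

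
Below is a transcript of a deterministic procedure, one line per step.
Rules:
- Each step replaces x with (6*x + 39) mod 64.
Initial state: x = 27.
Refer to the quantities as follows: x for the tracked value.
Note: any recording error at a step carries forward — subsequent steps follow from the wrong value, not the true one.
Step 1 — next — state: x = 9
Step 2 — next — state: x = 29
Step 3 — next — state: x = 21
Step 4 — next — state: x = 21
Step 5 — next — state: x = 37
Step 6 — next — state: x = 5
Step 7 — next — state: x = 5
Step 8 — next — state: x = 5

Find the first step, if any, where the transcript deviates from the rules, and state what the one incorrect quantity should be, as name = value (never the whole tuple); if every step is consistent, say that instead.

1. x = (6*27 + 39) mod 64 = 9 (no discrepancy)
2. x = (6*9 + 39) mod 64 = 29 (checks out)
3. x = (6*29 + 39) mod 64 = 21 (exactly as logged)
4. x = (6*21 + 39) mod 64 = 37 (this is not what the transcript shows)
The audit stops at step 4: the recorded entry is wrong and should be x = 37.

step 4, x = 37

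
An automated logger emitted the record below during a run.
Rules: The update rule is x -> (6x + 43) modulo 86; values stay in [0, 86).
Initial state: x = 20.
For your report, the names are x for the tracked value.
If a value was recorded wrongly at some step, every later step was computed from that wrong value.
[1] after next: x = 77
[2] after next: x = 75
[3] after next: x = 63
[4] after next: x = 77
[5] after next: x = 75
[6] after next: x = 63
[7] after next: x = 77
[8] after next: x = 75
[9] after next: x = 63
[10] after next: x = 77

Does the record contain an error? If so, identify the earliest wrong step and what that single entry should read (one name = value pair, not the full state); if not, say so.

no error

1. x = (6*20 + 43) mod 86 = 77 (consistent with the record)
2. x = (6*77 + 43) mod 86 = 75 (verified)
3. x = (6*75 + 43) mod 86 = 63 (confirmed correct)
4. x = (6*63 + 43) mod 86 = 77 (exactly as logged)
5. x = (6*77 + 43) mod 86 = 75 (exactly as logged)
6. x = (6*75 + 43) mod 86 = 63 (no discrepancy)
7. x = (6*63 + 43) mod 86 = 77 (no discrepancy)
8. x = (6*77 + 43) mod 86 = 75 (same as recorded)
9. x = (6*75 + 43) mod 86 = 63 (in agreement)
10. x = (6*63 + 43) mod 86 = 77 (matches)
The recomputation confirms every line.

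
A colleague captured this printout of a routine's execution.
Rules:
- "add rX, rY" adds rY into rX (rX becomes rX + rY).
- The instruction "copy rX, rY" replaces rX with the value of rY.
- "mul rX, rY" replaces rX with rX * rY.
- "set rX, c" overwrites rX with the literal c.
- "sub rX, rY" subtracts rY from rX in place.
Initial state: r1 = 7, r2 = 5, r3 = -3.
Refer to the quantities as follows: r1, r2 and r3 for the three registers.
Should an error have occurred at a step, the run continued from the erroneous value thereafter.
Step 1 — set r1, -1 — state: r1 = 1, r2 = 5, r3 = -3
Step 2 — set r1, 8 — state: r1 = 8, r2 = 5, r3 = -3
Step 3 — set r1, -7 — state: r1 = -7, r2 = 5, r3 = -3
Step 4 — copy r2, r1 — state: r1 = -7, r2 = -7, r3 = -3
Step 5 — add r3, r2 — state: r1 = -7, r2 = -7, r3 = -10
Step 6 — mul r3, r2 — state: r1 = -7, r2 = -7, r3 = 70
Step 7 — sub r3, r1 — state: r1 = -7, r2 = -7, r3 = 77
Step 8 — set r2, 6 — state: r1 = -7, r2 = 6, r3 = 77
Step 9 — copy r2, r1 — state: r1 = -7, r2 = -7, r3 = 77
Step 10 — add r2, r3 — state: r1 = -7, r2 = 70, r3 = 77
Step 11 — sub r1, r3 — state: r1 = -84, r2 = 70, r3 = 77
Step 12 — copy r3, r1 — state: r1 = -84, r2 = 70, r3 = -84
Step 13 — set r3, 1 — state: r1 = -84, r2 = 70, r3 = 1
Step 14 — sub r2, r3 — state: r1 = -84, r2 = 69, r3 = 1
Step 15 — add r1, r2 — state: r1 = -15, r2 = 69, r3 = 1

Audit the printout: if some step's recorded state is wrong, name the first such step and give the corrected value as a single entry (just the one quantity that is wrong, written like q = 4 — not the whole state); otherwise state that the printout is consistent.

Recomputing the run from the initial state:
step 1: r1 = -1, r2 = 5, r3 = -3
step 2: r1 = 8, r2 = 5, r3 = -3
step 3: r1 = -7, r2 = 5, r3 = -3
step 4: r1 = -7, r2 = -7, r3 = -3
step 5: r1 = -7, r2 = -7, r3 = -10
step 6: r1 = -7, r2 = -7, r3 = 70
step 7: r1 = -7, r2 = -7, r3 = 77
step 8: r1 = -7, r2 = 6, r3 = 77
step 9: r1 = -7, r2 = -7, r3 = 77
step 10: r1 = -7, r2 = 70, r3 = 77
step 11: r1 = -84, r2 = 70, r3 = 77
step 12: r1 = -84, r2 = 70, r3 = -84
step 13: r1 = -84, r2 = 70, r3 = 1
step 14: r1 = -84, r2 = 69, r3 = 1
step 15: r1 = -15, r2 = 69, r3 = 1
The first disagreement with the printout is at step 1, where the value should be r1 = -1.

step 1, r1 = -1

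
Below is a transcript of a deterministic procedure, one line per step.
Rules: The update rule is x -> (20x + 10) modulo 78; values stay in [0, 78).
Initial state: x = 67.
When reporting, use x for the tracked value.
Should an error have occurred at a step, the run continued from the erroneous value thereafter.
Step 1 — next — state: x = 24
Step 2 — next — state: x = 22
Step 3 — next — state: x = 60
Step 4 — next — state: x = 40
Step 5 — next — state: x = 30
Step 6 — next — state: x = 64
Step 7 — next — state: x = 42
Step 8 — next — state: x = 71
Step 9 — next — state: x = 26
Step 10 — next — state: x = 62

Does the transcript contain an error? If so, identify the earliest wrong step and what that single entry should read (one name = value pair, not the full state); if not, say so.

step 8, x = 70

Recomputing the run from the initial state:
step 1: x = 24
step 2: x = 22
step 3: x = 60
step 4: x = 40
step 5: x = 30
step 6: x = 64
step 7: x = 42
step 8: x = 70
step 9: x = 6
step 10: x = 52
The first disagreement with the transcript is at step 8, where the value should be x = 70.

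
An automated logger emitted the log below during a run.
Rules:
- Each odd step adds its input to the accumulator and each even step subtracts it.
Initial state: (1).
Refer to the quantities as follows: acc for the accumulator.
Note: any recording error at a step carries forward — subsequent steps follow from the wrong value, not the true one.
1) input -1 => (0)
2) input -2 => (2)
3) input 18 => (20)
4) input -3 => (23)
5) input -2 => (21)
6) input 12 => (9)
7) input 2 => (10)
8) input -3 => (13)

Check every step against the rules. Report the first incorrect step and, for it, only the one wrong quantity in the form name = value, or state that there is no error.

step 1: acc = 1 + -1 = 0 -> exactly as logged
step 2: acc = 0 - -2 = 2 -> matches
step 3: acc = 2 + 18 = 20 -> in agreement
step 4: acc = 20 - -3 = 23 -> agrees with the log
step 5: acc = 23 + -2 = 21 -> same as recorded
step 6: acc = 21 - 12 = 9 -> matches
step 7: acc = 9 + 2 = 11 -> not what was recorded
First incorrect step: 7; the correct value is acc = 11.

step 7, acc = 11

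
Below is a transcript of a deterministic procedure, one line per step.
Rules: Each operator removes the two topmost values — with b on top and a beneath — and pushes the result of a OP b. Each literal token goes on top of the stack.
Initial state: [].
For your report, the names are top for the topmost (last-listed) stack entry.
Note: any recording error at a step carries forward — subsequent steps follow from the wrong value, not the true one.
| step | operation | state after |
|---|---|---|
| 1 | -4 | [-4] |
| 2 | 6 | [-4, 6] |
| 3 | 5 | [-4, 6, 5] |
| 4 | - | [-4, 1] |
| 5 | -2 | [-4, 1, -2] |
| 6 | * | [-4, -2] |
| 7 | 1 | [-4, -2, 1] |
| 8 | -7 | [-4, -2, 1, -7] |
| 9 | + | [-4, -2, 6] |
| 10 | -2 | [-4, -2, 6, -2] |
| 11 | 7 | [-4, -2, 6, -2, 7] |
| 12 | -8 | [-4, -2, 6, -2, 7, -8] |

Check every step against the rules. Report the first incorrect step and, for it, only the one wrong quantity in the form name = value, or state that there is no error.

1. push -4: top = -4 (checks out)
2. push 6: top = 6 (no discrepancy)
3. push 5: top = 5 (exactly as logged)
4. 6 - 5 = 1 (exactly as logged)
5. push -2: top = -2 (agrees with the transcript)
6. 1 * -2 = -2 (consistent with the transcript)
7. push 1: top = 1 (in agreement)
8. push -7: top = -7 (matches)
9. 1 + -7 = -6 (a discrepancy with the transcript)
The audit stops at step 9: the recorded entry is wrong and should be top = -6.

step 9, top = -6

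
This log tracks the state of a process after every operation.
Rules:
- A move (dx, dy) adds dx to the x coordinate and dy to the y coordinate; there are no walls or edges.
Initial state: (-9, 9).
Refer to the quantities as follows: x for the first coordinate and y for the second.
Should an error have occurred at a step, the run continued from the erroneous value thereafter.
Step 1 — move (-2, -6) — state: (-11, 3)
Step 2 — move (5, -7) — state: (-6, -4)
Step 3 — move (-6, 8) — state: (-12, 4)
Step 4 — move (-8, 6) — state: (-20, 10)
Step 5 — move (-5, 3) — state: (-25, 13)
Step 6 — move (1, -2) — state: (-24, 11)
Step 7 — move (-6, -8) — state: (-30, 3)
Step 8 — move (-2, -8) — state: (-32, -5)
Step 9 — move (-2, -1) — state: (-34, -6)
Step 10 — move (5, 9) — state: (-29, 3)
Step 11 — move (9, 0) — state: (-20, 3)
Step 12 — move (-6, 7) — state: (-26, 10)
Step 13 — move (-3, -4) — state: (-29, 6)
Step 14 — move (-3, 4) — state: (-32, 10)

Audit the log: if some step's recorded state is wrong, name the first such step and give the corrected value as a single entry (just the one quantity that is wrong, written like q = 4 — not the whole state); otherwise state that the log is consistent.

1. x = -9 + (-2) = -11, y = 9 + (-6) = 3 (consistent with the log)
2. x = -11 + (5) = -6, y = 3 + (-7) = -4 (consistent with the log)
3. x = -6 + (-6) = -12, y = -4 + (8) = 4 (in agreement)
4. x = -12 + (-8) = -20, y = 4 + (6) = 10 (verified)
5. x = -20 + (-5) = -25, y = 10 + (3) = 13 (confirmed correct)
6. x = -25 + (1) = -24, y = 13 + (-2) = 11 (in agreement)
7. x = -24 + (-6) = -30, y = 11 + (-8) = 3 (agrees with the log)
8. x = -30 + (-2) = -32, y = 3 + (-8) = -5 (consistent with the log)
9. x = -32 + (-2) = -34, y = -5 + (-1) = -6 (same as recorded)
10. x = -34 + (5) = -29, y = -6 + (9) = 3 (exactly as logged)
11. x = -29 + (9) = -20, y = 3 + (0) = 3 (same as recorded)
12. x = -20 + (-6) = -26, y = 3 + (7) = 10 (exactly as logged)
13. x = -26 + (-3) = -29, y = 10 + (-4) = 6 (exactly as logged)
14. x = -29 + (-3) = -32, y = 6 + (4) = 10 (checks out)
All entries verified; no error found.

no error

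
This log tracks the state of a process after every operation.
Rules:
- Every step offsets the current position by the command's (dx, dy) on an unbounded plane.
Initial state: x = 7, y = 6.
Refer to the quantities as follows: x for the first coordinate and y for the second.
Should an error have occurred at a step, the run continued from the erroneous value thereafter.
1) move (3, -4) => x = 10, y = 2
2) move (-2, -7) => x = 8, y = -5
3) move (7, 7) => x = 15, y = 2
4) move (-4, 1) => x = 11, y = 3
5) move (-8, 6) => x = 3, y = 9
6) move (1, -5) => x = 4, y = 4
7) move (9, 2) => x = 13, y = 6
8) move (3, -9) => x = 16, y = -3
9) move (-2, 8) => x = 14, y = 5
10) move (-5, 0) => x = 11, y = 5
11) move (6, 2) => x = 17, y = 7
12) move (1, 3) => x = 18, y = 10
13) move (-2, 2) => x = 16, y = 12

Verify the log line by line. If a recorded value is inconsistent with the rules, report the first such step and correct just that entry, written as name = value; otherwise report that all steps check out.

Recomputing the run from the initial state:
step 1: x = 10, y = 2
step 2: x = 8, y = -5
step 3: x = 15, y = 2
step 4: x = 11, y = 3
step 5: x = 3, y = 9
step 6: x = 4, y = 4
step 7: x = 13, y = 6
step 8: x = 16, y = -3
step 9: x = 14, y = 5
step 10: x = 9, y = 5
step 11: x = 15, y = 7
step 12: x = 16, y = 10
step 13: x = 14, y = 12
The first disagreement with the log is at step 10, where the value should be x = 9.

step 10, x = 9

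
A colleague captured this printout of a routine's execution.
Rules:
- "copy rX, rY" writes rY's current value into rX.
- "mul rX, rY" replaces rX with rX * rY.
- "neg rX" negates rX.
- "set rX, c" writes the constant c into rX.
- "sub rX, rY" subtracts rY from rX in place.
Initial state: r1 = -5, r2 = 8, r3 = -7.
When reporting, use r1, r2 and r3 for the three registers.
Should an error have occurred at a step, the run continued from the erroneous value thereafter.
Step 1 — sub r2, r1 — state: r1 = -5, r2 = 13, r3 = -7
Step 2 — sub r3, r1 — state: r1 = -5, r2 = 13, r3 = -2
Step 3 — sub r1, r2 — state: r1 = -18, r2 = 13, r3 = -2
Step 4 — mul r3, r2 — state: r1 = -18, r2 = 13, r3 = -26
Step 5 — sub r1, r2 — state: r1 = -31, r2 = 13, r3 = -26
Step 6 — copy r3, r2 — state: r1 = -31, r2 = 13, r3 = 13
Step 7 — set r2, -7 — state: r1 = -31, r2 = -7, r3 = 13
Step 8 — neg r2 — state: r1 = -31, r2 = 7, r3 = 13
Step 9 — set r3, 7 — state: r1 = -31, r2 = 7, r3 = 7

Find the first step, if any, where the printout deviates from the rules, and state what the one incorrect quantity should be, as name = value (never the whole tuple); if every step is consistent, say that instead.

no error

1. r2 = 8 - -5 = 13 (verified)
2. r3 = -7 - -5 = -2 (matches)
3. r1 = -5 - 13 = -18 (verified)
4. r3 = -2 * 13 = -26 (same as recorded)
5. r1 = -18 - 13 = -31 (same as recorded)
6. r3 = 13 (verified)
7. r2 = -7 (in agreement)
8. r2 = -(-7) = 7 (verified)
9. r3 = 7 (agrees with the printout)
No step deviates from the rules.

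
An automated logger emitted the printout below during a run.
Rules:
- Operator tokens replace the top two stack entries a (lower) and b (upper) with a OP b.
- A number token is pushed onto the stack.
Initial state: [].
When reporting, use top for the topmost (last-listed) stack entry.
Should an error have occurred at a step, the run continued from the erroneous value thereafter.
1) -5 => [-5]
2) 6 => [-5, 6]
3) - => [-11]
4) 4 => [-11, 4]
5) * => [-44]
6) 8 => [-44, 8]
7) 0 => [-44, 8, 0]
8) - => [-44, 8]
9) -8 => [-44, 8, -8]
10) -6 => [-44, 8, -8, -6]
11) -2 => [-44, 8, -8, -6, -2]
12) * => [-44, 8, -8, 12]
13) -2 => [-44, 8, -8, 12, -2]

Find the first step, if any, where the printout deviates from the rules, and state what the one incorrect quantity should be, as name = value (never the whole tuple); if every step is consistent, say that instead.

no error

Recomputing the run from the initial state:
step 1: [-5]
step 2: [-5, 6]
step 3: [-11]
step 4: [-11, 4]
step 5: [-44]
step 6: [-44, 8]
step 7: [-44, 8, 0]
step 8: [-44, 8]
step 9: [-44, 8, -8]
step 10: [-44, 8, -8, -6]
step 11: [-44, 8, -8, -6, -2]
step 12: [-44, 8, -8, 12]
step 13: [-44, 8, -8, 12, -2]
This matches the printout at every step.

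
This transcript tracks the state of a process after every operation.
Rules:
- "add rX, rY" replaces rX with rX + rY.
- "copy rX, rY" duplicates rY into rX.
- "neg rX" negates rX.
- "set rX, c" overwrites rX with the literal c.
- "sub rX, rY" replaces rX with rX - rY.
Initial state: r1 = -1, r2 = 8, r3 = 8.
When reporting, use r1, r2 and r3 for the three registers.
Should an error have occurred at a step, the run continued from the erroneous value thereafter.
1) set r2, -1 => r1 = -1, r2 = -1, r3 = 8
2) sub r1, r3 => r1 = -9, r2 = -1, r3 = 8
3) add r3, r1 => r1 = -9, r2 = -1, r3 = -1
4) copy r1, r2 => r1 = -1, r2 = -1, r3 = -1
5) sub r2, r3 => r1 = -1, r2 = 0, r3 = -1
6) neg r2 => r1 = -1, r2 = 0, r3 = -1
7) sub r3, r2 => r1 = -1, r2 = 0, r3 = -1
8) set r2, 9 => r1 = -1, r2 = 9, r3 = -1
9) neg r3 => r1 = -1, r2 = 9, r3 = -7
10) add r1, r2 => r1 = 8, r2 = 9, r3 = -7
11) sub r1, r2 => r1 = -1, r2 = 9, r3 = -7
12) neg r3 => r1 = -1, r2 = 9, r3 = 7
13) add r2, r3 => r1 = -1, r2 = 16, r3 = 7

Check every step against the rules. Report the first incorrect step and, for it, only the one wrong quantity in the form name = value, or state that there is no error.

Step 1: r2 = -1 — confirmed correct.
Step 2: r1 = -1 - 8 = -9 — in agreement.
Step 3: r3 = 8 + -9 = -1 — no discrepancy.
Step 4: r1 = -1 — checks out.
Step 5: r2 = -1 - -1 = 0 — exactly as logged.
Step 6: r2 = -(0) = 0 — in agreement.
Step 7: r3 = -1 - 0 = -1 — in agreement.
Step 8: r2 = 9 — verified.
Step 9: r3 = -(-1) = 1 — the entry is off here.
First deviation found at step 9; the corrected entry is r3 = 1.

step 9, r3 = 1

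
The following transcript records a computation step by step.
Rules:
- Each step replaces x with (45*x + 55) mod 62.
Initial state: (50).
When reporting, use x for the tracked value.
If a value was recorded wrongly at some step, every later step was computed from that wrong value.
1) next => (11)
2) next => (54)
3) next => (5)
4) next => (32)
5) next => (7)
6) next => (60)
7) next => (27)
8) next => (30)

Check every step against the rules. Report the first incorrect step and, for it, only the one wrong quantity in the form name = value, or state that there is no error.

1. x = (45*50 + 55) mod 62 = 11 (consistent with the transcript)
2. x = (45*11 + 55) mod 62 = 54 (same as recorded)
3. x = (45*54 + 55) mod 62 = 5 (consistent with the transcript)
4. x = (45*5 + 55) mod 62 = 32 (same as recorded)
5. x = (45*32 + 55) mod 62 = 7 (consistent with the transcript)
6. x = (45*7 + 55) mod 62 = 60 (same as recorded)
7. x = (45*60 + 55) mod 62 = 27 (no discrepancy)
8. x = (45*27 + 55) mod 62 = 30 (confirmed correct)
Each recorded entry agrees with the recomputation.

no error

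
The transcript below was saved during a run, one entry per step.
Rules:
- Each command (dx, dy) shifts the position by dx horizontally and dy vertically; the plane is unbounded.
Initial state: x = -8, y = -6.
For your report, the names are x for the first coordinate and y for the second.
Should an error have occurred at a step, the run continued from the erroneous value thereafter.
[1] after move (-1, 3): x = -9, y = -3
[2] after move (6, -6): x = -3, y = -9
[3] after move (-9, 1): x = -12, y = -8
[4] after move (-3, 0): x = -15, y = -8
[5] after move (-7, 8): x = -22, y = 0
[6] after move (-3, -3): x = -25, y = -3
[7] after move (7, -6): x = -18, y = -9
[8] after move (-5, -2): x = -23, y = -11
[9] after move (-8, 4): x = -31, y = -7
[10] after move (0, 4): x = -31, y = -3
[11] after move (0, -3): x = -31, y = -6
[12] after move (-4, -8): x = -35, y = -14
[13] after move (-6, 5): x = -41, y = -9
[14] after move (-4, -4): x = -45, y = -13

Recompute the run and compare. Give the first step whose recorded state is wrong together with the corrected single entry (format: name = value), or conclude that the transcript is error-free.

no error

Step 1: x = -8 + (-1) = -9, y = -6 + (3) = -3 — checks out.
Step 2: x = -9 + (6) = -3, y = -3 + (-6) = -9 — exactly as logged.
Step 3: x = -3 + (-9) = -12, y = -9 + (1) = -8 — exactly as logged.
Step 4: x = -12 + (-3) = -15, y = -8 + (0) = -8 — verified.
Step 5: x = -15 + (-7) = -22, y = -8 + (8) = 0 — verified.
Step 6: x = -22 + (-3) = -25, y = 0 + (-3) = -3 — confirmed correct.
Step 7: x = -25 + (7) = -18, y = -3 + (-6) = -9 — exactly as logged.
Step 8: x = -18 + (-5) = -23, y = -9 + (-2) = -11 — exactly as logged.
Step 9: x = -23 + (-8) = -31, y = -11 + (4) = -7 — confirmed correct.
Step 10: x = -31 + (0) = -31, y = -7 + (4) = -3 — confirmed correct.
Step 11: x = -31 + (0) = -31, y = -3 + (-3) = -6 — in agreement.
Step 12: x = -31 + (-4) = -35, y = -6 + (-8) = -14 — exactly as logged.
Step 13: x = -35 + (-6) = -41, y = -14 + (5) = -9 — verified.
Step 14: x = -41 + (-4) = -45, y = -9 + (-4) = -13 — confirmed correct.
The recomputation confirms every line.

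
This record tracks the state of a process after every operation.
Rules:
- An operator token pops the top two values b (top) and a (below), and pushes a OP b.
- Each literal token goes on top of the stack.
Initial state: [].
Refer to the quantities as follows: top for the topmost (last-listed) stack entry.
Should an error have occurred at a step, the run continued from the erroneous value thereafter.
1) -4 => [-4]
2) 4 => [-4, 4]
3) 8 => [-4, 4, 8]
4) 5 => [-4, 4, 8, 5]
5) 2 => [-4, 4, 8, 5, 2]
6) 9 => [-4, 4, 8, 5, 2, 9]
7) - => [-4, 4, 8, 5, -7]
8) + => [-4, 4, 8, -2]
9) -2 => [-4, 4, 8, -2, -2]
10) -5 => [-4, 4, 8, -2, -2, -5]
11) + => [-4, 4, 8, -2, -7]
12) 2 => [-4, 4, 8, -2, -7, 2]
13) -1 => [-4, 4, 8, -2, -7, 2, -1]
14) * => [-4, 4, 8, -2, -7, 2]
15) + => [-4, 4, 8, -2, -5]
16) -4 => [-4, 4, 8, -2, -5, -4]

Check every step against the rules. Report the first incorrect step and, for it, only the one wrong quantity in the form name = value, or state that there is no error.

step 14, top = -2

step 1: push -4: top = -4 -> agrees with the record
step 2: push 4: top = 4 -> consistent with the record
step 3: push 8: top = 8 -> matches
step 4: push 5: top = 5 -> same as recorded
step 5: push 2: top = 2 -> consistent with the record
step 6: push 9: top = 9 -> no discrepancy
step 7: 2 - 9 = -7 -> checks out
step 8: 5 + -7 = -2 -> checks out
step 9: push -2: top = -2 -> exactly as logged
step 10: push -5: top = -5 -> in agreement
step 11: -2 + -5 = -7 -> consistent with the record
step 12: push 2: top = 2 -> matches
step 13: push -1: top = -1 -> matches
step 14: 2 * -1 = -2 -> not what was recorded
First incorrect step: 14; the correct value is top = -2.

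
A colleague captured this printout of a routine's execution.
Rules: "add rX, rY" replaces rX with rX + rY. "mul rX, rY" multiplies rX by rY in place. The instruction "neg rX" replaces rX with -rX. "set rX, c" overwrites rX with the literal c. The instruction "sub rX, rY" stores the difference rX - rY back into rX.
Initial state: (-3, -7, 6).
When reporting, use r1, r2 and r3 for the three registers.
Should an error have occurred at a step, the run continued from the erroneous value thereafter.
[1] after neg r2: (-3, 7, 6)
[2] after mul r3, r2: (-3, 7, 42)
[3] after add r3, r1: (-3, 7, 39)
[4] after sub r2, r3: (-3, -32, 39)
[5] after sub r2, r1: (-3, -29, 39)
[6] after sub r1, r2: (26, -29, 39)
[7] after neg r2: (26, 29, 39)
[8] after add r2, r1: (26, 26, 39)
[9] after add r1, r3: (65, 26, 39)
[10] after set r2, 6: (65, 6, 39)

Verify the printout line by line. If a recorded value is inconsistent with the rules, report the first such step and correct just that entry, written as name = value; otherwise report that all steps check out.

step 8, r2 = 55

Recomputing the run from the initial state:
step 1: r1 = -3, r2 = 7, r3 = 6
step 2: r1 = -3, r2 = 7, r3 = 42
step 3: r1 = -3, r2 = 7, r3 = 39
step 4: r1 = -3, r2 = -32, r3 = 39
step 5: r1 = -3, r2 = -29, r3 = 39
step 6: r1 = 26, r2 = -29, r3 = 39
step 7: r1 = 26, r2 = 29, r3 = 39
step 8: r1 = 26, r2 = 55, r3 = 39
step 9: r1 = 65, r2 = 55, r3 = 39
step 10: r1 = 65, r2 = 6, r3 = 39
The first disagreement with the printout is at step 8, where the value should be r2 = 55.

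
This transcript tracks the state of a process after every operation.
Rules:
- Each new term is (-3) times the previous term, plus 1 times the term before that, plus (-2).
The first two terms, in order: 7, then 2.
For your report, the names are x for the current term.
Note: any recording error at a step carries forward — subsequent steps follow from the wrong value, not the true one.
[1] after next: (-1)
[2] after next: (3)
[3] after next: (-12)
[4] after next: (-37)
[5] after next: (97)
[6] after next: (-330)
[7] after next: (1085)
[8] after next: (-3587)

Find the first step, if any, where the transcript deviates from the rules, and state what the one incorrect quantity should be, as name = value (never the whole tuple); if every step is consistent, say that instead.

step 4, x = 37

Recomputing the run from the initial state:
step 1: x = -1
step 2: x = 3
step 3: x = -12
step 4: x = 37
step 5: x = -125
step 6: x = 410
step 7: x = -1357
step 8: x = 4479
The first disagreement with the transcript is at step 4, where the value should be x = 37.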